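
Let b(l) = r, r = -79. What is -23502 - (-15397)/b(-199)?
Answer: -1872055/79 ≈ -23697.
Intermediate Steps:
b(l) = -79
-23502 - (-15397)/b(-199) = -23502 - (-15397)/(-79) = -23502 - (-15397)*(-1)/79 = -23502 - 1*15397/79 = -23502 - 15397/79 = -1872055/79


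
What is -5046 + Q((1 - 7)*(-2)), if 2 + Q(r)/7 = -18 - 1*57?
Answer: -5585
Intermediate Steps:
Q(r) = -539 (Q(r) = -14 + 7*(-18 - 1*57) = -14 + 7*(-18 - 57) = -14 + 7*(-75) = -14 - 525 = -539)
-5046 + Q((1 - 7)*(-2)) = -5046 - 539 = -5585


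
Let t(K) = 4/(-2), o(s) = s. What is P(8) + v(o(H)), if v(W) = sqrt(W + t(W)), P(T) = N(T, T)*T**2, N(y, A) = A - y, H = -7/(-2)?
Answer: sqrt(6)/2 ≈ 1.2247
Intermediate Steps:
H = 7/2 (H = -7*(-1/2) = 7/2 ≈ 3.5000)
t(K) = -2 (t(K) = 4*(-1/2) = -2)
P(T) = 0 (P(T) = (T - T)*T**2 = 0*T**2 = 0)
v(W) = sqrt(-2 + W) (v(W) = sqrt(W - 2) = sqrt(-2 + W))
P(8) + v(o(H)) = 0 + sqrt(-2 + 7/2) = 0 + sqrt(3/2) = 0 + sqrt(6)/2 = sqrt(6)/2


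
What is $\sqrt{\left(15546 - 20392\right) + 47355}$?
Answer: $\sqrt{42509} \approx 206.18$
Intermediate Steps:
$\sqrt{\left(15546 - 20392\right) + 47355} = \sqrt{-4846 + 47355} = \sqrt{42509}$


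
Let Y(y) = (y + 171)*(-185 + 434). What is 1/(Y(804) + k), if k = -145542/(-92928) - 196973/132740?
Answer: 513969280/124778934241089 ≈ 4.1190e-6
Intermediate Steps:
k = 42289089/513969280 (k = -145542*(-1/92928) - 196973*1/132740 = 24257/15488 - 196973/132740 = 42289089/513969280 ≈ 0.082279)
Y(y) = 42579 + 249*y (Y(y) = (171 + y)*249 = 42579 + 249*y)
1/(Y(804) + k) = 1/((42579 + 249*804) + 42289089/513969280) = 1/((42579 + 200196) + 42289089/513969280) = 1/(242775 + 42289089/513969280) = 1/(124778934241089/513969280) = 513969280/124778934241089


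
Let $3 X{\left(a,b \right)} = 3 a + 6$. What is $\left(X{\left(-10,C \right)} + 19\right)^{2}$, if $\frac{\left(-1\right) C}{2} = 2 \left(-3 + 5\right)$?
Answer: $121$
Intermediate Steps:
$C = -8$ ($C = - 2 \cdot 2 \left(-3 + 5\right) = - 2 \cdot 2 \cdot 2 = \left(-2\right) 4 = -8$)
$X{\left(a,b \right)} = 2 + a$ ($X{\left(a,b \right)} = \frac{3 a + 6}{3} = \frac{6 + 3 a}{3} = 2 + a$)
$\left(X{\left(-10,C \right)} + 19\right)^{2} = \left(\left(2 - 10\right) + 19\right)^{2} = \left(-8 + 19\right)^{2} = 11^{2} = 121$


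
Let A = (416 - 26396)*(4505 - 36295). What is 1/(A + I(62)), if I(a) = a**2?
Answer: 1/825908044 ≈ 1.2108e-9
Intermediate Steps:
A = 825904200 (A = -25980*(-31790) = 825904200)
1/(A + I(62)) = 1/(825904200 + 62**2) = 1/(825904200 + 3844) = 1/825908044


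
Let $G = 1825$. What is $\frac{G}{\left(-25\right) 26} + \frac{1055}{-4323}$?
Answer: $- \frac{343009}{112398} \approx -3.0517$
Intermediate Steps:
$\frac{G}{\left(-25\right) 26} + \frac{1055}{-4323} = \frac{1825}{\left(-25\right) 26} + \frac{1055}{-4323} = \frac{1825}{-650} + 1055 \left(- \frac{1}{4323}\right) = 1825 \left(- \frac{1}{650}\right) - \frac{1055}{4323} = - \frac{73}{26} - \frac{1055}{4323} = - \frac{343009}{112398}$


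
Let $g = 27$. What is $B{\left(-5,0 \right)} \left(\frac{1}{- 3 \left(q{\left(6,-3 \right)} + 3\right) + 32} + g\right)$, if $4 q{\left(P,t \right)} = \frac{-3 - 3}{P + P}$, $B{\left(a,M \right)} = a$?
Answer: $- \frac{25285}{187} \approx -135.21$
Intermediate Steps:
$q{\left(P,t \right)} = - \frac{3}{4 P}$ ($q{\left(P,t \right)} = \frac{\left(-3 - 3\right) \frac{1}{P + P}}{4} = \frac{\left(-6\right) \frac{1}{2 P}}{4} = \frac{\left(-3\right) \frac{1}{P}}{4} = - \frac{3}{4 P}$)
$B{\left(-5,0 \right)} \left(\frac{1}{- 3 \left(q{\left(6,-3 \right)} + 3\right) + 32} + g\right) = - 5 \left(\frac{1}{- 3 \left(- \frac{3}{4 \cdot 6} + 3\right) + 32} + 27\right) = - 5 \left(\frac{1}{- 3 \left(\left(- \frac{3}{4}\right) \frac{1}{6} + 3\right) + 32} + 27\right) = - 5 \left(\frac{1}{- 3 \left(- \frac{1}{8} + 3\right) + 32} + 27\right) = - 5 \left(\frac{1}{\left(-3\right) \frac{23}{8} + 32} + 27\right) = - 5 \left(\frac{1}{- \frac{69}{8} + 32} + 27\right) = - 5 \left(\frac{1}{\frac{187}{8}} + 27\right) = - 5 \left(\frac{8}{187} + 27\right) = \left(-5\right) \frac{5057}{187} = - \frac{25285}{187}$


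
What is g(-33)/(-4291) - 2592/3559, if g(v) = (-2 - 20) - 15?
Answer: -10990589/15271669 ≈ -0.71967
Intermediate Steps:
g(v) = -37 (g(v) = -22 - 15 = -37)
g(-33)/(-4291) - 2592/3559 = -37/(-4291) - 2592/3559 = -37*(-1/4291) - 2592*1/3559 = 37/4291 - 2592/3559 = -10990589/15271669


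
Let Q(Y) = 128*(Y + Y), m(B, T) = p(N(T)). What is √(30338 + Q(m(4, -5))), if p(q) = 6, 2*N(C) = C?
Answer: √31874 ≈ 178.53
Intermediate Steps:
N(C) = C/2
m(B, T) = 6
Q(Y) = 256*Y (Q(Y) = 128*(2*Y) = 256*Y)
√(30338 + Q(m(4, -5))) = √(30338 + 256*6) = √(30338 + 1536) = √31874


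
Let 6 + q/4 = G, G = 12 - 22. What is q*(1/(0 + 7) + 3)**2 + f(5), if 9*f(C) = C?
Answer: -278539/441 ≈ -631.61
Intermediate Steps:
G = -10
q = -64 (q = -24 + 4*(-10) = -24 - 40 = -64)
f(C) = C/9
q*(1/(0 + 7) + 3)**2 + f(5) = -64*(1/(0 + 7) + 3)**2 + (1/9)*5 = -64*(1/7 + 3)**2 + 5/9 = -64*(22/7)**2 + 5/9 = -64*484/49 + 5/9 = -30976/49 + 5/9 = -278539/441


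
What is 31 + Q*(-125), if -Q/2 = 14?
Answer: 3531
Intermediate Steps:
Q = -28 (Q = -2*14 = -28)
31 + Q*(-125) = 31 - 28*(-125) = 31 + 3500 = 3531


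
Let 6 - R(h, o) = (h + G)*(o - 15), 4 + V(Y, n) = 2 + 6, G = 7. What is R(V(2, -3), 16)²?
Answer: 25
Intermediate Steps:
V(Y, n) = 4 (V(Y, n) = -4 + (2 + 6) = -4 + 8 = 4)
R(h, o) = 6 - (-15 + o)*(7 + h) (R(h, o) = 6 - (h + 7)*(o - 15) = 6 - (7 + h)*(-15 + o) = 6 - (-15 + o)*(7 + h))
R(V(2, -3), 16)² = (111 - 7*16 + 15*4 - 1*4*16)² = (111 - 112 + 60 - 64)² = (-5)² = 25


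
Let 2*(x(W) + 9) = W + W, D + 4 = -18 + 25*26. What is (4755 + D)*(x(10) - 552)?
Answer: -2966033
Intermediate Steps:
D = 628 (D = -4 + (-18 + 25*26) = -4 + (-18 + 650) = -4 + 632 = 628)
x(W) = -9 + W (x(W) = -9 + (W + W)/2 = -9 + (2*W)/2 = -9 + W)
(4755 + D)*(x(10) - 552) = (4755 + 628)*((-9 + 10) - 552) = 5383*(1 - 552) = 5383*(-551) = -2966033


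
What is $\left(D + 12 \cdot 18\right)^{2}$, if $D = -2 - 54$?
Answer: $25600$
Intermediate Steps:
$D = -56$ ($D = -2 - 54 = -56$)
$\left(D + 12 \cdot 18\right)^{2} = \left(-56 + 12 \cdot 18\right)^{2} = \left(-56 + 216\right)^{2} = 160^{2} = 25600$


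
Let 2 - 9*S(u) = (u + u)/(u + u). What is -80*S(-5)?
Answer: -80/9 ≈ -8.8889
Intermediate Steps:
S(u) = ⅑ (S(u) = 2/9 - (u + u)/(9*(u + u)) = 2/9 - 2*u/(9*(2*u)) = 2/9 - 2*u*1/(2*u)/9 = 2/9 - ⅑*1 = 2/9 - ⅑ = ⅑)
-80*S(-5) = -80*⅑ = -80/9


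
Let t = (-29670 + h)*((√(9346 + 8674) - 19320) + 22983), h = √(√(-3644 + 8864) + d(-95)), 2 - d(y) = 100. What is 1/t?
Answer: -1/(108681210 + 59340*√4505 - 3663*I*√2*√(49 - 3*√145) - 2*I*√9010*√(49 - 3*√145)) ≈ -8.8759e-9 - 1.5181e-12*I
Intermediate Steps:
d(y) = -98 (d(y) = 2 - 1*100 = 2 - 100 = -98)
h = √(-98 + 6*√145) (h = √(√(-3644 + 8864) - 98) = √(√5220 - 98) = √(6*√145 - 98) = √(-98 + 6*√145) ≈ 5.0745*I)
t = (-29670 + √(-98 + 6*√145))*(3663 + 2*√4505) (t = (-29670 + √(-98 + 6*√145))*((√(9346 + 8674) - 19320) + 22983) = (-29670 + √(-98 + 6*√145))*((√18020 - 19320) + 22983) = (-29670 + √(-98 + 6*√145))*((2*√4505 - 19320) + 22983) = (-29670 + √(-98 + 6*√145))*((-19320 + 2*√4505) + 22983) = (-29670 + √(-98 + 6*√145))*(3663 + 2*√4505) ≈ -1.1266e+8 + 19269.0*I)
1/t = 1/(-108681210 - 59340*√4505 + 2*I*√(441490 - 27030*√145) + 3663*I*√(98 - 6*√145))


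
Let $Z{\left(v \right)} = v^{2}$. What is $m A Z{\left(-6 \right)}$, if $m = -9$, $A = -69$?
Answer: $22356$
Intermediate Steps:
$m A Z{\left(-6 \right)} = \left(-9\right) \left(-69\right) \left(-6\right)^{2} = 621 \cdot 36 = 22356$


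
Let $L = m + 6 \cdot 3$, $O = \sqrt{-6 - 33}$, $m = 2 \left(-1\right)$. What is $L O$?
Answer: $16 i \sqrt{39} \approx 99.92 i$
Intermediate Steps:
$m = -2$
$O = i \sqrt{39}$ ($O = \sqrt{-39} = i \sqrt{39} \approx 6.245 i$)
$L = 16$ ($L = -2 + 6 \cdot 3 = -2 + 18 = 16$)
$L O = 16 i \sqrt{39}$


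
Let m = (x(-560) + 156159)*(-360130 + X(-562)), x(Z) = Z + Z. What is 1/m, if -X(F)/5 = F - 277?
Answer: -1/55183806465 ≈ -1.8121e-11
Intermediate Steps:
x(Z) = 2*Z
X(F) = 1385 - 5*F (X(F) = -5*(F - 277) = -5*(-277 + F) = 1385 - 5*F)
m = -55183806465 (m = (2*(-560) + 156159)*(-360130 + (1385 - 5*(-562))) = (-1120 + 156159)*(-360130 + (1385 + 2810)) = 155039*(-360130 + 4195) = 155039*(-355935) = -55183806465)
1/m = 1/(-55183806465) = -1/55183806465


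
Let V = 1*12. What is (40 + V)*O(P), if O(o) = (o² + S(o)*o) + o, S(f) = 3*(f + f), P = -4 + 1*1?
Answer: 3120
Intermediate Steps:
P = -3 (P = -4 + 1 = -3)
S(f) = 6*f (S(f) = 3*(2*f) = 6*f)
O(o) = o + 7*o² (O(o) = (o² + (6*o)*o) + o = (o² + 6*o²) + o = 7*o² + o = o + 7*o²)
V = 12
(40 + V)*O(P) = (40 + 12)*(-3*(1 + 7*(-3))) = 52*(-3*(1 - 21)) = 52*(-3*(-20)) = 52*60 = 3120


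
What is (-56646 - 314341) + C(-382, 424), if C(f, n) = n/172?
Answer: -15952335/43 ≈ -3.7098e+5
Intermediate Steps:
C(f, n) = n/172 (C(f, n) = n*(1/172) = n/172)
(-56646 - 314341) + C(-382, 424) = (-56646 - 314341) + (1/172)*424 = -370987 + 106/43 = -15952335/43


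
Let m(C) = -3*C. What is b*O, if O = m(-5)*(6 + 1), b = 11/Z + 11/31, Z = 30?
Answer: 4697/62 ≈ 75.758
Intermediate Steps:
b = 671/930 (b = 11/30 + 11/31 = 671/930 ≈ 0.72151)
O = 105 (O = (-3*(-5))*(6 + 1) = 15*7 = 105)
b*O = (671/930)*105 = 4697/62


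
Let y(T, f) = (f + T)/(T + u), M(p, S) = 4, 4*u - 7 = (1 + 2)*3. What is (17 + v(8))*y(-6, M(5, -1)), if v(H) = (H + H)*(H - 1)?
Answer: 129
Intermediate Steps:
u = 4 (u = 7/4 + ((1 + 2)*3)/4 = 7/4 + (3*3)/4 = 7/4 + (¼)*9 = 7/4 + 9/4 = 4)
y(T, f) = (T + f)/(4 + T) (y(T, f) = (f + T)/(T + 4) = (T + f)/(4 + T))
v(H) = 2*H*(-1 + H) (v(H) = (2*H)*(-1 + H) = 2*H*(-1 + H))
(17 + v(8))*y(-6, M(5, -1)) = (17 + 2*8*(-1 + 8))*((-6 + 4)/(4 - 6)) = (17 + 2*8*7)*(-2/(-2)) = (17 + 112)*(-½*(-2)) = 129*1 = 129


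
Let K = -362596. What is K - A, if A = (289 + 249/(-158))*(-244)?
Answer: -23104698/79 ≈ -2.9246e+5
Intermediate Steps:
A = -5540386/79 (A = (289 + 249*(-1/158))*(-244) = (289 - 249/158)*(-244) = (45413/158)*(-244) = -5540386/79 ≈ -70132.)
K - A = -362596 - 1*(-5540386/79) = -362596 + 5540386/79 = -23104698/79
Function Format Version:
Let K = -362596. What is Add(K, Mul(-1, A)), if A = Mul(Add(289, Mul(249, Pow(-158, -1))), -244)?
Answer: Rational(-23104698, 79) ≈ -2.9246e+5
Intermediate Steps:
A = Rational(-5540386, 79) (A = Mul(Add(289, Mul(249, Rational(-1, 158))), -244) = Mul(Add(289, Rational(-249, 158)), -244) = Mul(Rational(45413, 158), -244) = Rational(-5540386, 79) ≈ -70132.)
Add(K, Mul(-1, A)) = Add(-362596, Mul(-1, Rational(-5540386, 79))) = Add(-362596, Rational(5540386, 79)) = Rational(-23104698, 79)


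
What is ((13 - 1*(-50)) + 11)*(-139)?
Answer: -10286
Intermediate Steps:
((13 - 1*(-50)) + 11)*(-139) = ((13 + 50) + 11)*(-139) = (63 + 11)*(-139) = 74*(-139) = -10286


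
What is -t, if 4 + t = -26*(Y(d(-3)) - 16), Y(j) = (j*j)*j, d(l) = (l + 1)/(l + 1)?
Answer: -386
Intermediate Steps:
d(l) = 1 (d(l) = (1 + l)/(1 + l) = 1)
Y(j) = j³ (Y(j) = j²*j = j³)
t = 386 (t = -4 - 26*(1³ - 16) = -4 - 26*(1 - 16) = -4 - 26*(-15) = -4 + 390 = 386)
-t = -1*386 = -386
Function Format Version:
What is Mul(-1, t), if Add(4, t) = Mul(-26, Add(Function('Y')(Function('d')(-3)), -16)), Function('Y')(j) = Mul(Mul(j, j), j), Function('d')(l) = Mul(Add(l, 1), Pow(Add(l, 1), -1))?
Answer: -386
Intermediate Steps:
Function('d')(l) = 1 (Function('d')(l) = Mul(Add(1, l), Pow(Add(1, l), -1)) = 1)
Function('Y')(j) = Pow(j, 3) (Function('Y')(j) = Mul(Pow(j, 2), j) = Pow(j, 3))
t = 386 (t = Add(-4, Mul(-26, Add(Pow(1, 3), -16))) = Add(-4, Mul(-26, Add(1, -16))) = Add(-4, Mul(-26, -15)) = Add(-4, 390) = 386)
Mul(-1, t) = Mul(-1, 386) = -386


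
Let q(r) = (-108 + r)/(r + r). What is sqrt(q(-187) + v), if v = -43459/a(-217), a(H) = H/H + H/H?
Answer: I*sqrt(759831303)/187 ≈ 147.41*I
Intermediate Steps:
q(r) = (-108 + r)/(2*r) (q(r) = (-108 + r)/((2*r)) = (-108 + r)*(1/(2*r)) = (-108 + r)/(2*r))
a(H) = 2 (a(H) = 1 + 1 = 2)
v = -43459/2 ≈ -21730.
sqrt(q(-187) + v) = sqrt((1/2)*(-108 - 187)/(-187) - 43459/2) = sqrt((1/2)*(-1/187)*(-295) - 43459/2) = sqrt(295/374 - 43459/2) = sqrt(-4063269/187) = I*sqrt(759831303)/187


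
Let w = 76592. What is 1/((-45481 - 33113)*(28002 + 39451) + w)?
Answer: -1/5301324490 ≈ -1.8863e-10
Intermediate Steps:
1/((-45481 - 33113)*(28002 + 39451) + w) = 1/((-45481 - 33113)*(28002 + 39451) + 76592) = 1/(-78594*67453 + 76592) = 1/(-5301401082 + 76592) = 1/(-5301324490) = -1/5301324490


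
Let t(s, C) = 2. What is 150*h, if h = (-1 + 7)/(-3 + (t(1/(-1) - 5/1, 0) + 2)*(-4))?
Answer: -900/19 ≈ -47.368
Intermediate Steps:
h = -6/19 (h = (-1 + 7)/(-3 + (2 + 2)*(-4)) = 6/(-3 + 4*(-4)) = 6/(-3 - 16) = 6/(-19) = 6*(-1/19) = -6/19 ≈ -0.31579)
150*h = 150*(-6/19) = -900/19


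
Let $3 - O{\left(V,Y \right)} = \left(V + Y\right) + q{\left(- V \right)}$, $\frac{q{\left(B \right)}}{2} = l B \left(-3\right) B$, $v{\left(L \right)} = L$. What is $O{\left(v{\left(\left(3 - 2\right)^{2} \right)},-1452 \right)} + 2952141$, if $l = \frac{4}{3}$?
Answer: $2953603$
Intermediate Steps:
$l = \frac{4}{3}$ ($l = 4 \cdot \frac{1}{3} = \frac{4}{3} \approx 1.3333$)
$q{\left(B \right)} = - 8 B^{2}$ ($q{\left(B \right)} = 2 \frac{4 B}{3} \left(-3\right) B = 2 - 4 B B = 2 \left(- 4 B^{2}\right) = - 8 B^{2}$)
$O{\left(V,Y \right)} = 3 - V - Y + 8 V^{2}$ ($O{\left(V,Y \right)} = 3 - \left(\left(V + Y\right) - 8 \left(- V\right)^{2}\right) = 3 - \left(\left(V + Y\right) - 8 V^{2}\right) = 3 - \left(V + Y - 8 V^{2}\right) = 3 - V - Y + 8 V^{2}$)
$O{\left(v{\left(\left(3 - 2\right)^{2} \right)},-1452 \right)} + 2952141 = \left(3 - \left(3 - 2\right)^{2} - -1452 + 8 \left(\left(3 - 2\right)^{2}\right)^{2}\right) + 2952141 = \left(3 - 1^{2} + 1452 + 8 \left(1^{2}\right)^{2}\right) + 2952141 = \left(3 - 1 + 1452 + 8 \cdot 1^{2}\right) + 2952141 = \left(3 - 1 + 1452 + 8 \cdot 1\right) + 2952141 = \left(3 - 1 + 1452 + 8\right) + 2952141 = 1462 + 2952141 = 2953603$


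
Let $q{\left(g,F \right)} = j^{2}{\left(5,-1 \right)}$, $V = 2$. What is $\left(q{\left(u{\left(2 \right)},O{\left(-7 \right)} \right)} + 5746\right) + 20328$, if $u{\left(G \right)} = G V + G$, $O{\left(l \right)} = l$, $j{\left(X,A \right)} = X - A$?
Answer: $26110$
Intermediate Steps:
$u{\left(G \right)} = 3 G$ ($u{\left(G \right)} = G 2 + G = 2 G + G = 3 G$)
$q{\left(g,F \right)} = 36$ ($q{\left(g,F \right)} = \left(5 - -1\right)^{2} = \left(5 + 1\right)^{2} = 6^{2} = 36$)
$\left(q{\left(u{\left(2 \right)},O{\left(-7 \right)} \right)} + 5746\right) + 20328 = \left(36 + 5746\right) + 20328 = 5782 + 20328 = 26110$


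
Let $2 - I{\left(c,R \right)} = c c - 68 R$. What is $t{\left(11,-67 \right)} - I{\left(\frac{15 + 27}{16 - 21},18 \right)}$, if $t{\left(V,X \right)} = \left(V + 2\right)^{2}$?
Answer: $- \frac{24661}{25} \approx -986.44$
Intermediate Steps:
$I{\left(c,R \right)} = 2 - c^{2} + 68 R$ ($I{\left(c,R \right)} = 2 - \left(c c - 68 R\right) = 2 - \left(c^{2} - 68 R\right) = 2 + \left(- c^{2} + 68 R\right) = 2 - c^{2} + 68 R$)
$t{\left(V,X \right)} = \left(2 + V\right)^{2}$
$t{\left(11,-67 \right)} - I{\left(\frac{15 + 27}{16 - 21},18 \right)} = \left(2 + 11\right)^{2} - \left(2 - \left(\frac{15 + 27}{16 - 21}\right)^{2} + 68 \cdot 18\right) = 13^{2} - \left(2 - \left(\frac{42}{-5}\right)^{2} + 1224\right) = 169 - \left(2 - \left(42 \left(- \frac{1}{5}\right)\right)^{2} + 1224\right) = 169 - \left(2 - \left(- \frac{42}{5}\right)^{2} + 1224\right) = 169 - \left(2 - \frac{1764}{25} + 1224\right) = 169 - \frac{28886}{25} = - \frac{24661}{25}$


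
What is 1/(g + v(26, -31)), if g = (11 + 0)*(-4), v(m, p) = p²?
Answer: 1/917 ≈ 0.0010905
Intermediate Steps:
g = -44 (g = 11*(-4) = -44)
1/(g + v(26, -31)) = 1/(-44 + (-31)²) = 1/(-44 + 961) = 1/917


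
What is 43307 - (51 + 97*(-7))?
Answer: 43935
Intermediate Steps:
43307 - (51 + 97*(-7)) = 43307 - (51 - 679) = 43307 - 1*(-628) = 43307 + 628 = 43935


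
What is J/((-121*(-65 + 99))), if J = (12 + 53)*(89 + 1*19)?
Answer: -3510/2057 ≈ -1.7064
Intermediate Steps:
J = 7020 (J = 65*(89 + 19) = 65*108 = 7020)
J/((-121*(-65 + 99))) = 7020/((-121*(-65 + 99))) = 7020/((-121*34)) = 7020/(-4114) = 7020*(-1/4114) = -3510/2057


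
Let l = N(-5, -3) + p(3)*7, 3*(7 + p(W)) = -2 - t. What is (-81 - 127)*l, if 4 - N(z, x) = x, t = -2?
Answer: 8736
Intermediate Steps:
N(z, x) = 4 - x
p(W) = -7 (p(W) = -7 + (-2 - 1*(-2))/3 = -7 + (-2 + 2)/3 = -7 + (⅓)*0 = -7 + 0 = -7)
l = -42 (l = (4 - 1*(-3)) - 7*7 = (4 + 3) - 49 = 7 - 49 = -42)
(-81 - 127)*l = (-81 - 127)*(-42) = -208*(-42) = 8736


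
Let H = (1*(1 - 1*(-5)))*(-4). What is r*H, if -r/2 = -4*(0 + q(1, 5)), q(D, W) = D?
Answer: -192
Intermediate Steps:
H = -24 (H = (1*(1 + 5))*(-4) = (1*6)*(-4) = 6*(-4) = -24)
r = 8 (r = -(-8)*(0 + 1) = -(-8) = -2*(-4) = 8)
r*H = 8*(-24) = -192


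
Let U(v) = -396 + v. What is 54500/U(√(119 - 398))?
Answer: -479600/3491 - 10900*I*√31/10473 ≈ -137.38 - 5.7948*I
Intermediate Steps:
54500/U(√(119 - 398)) = 54500/(-396 + √(119 - 398)) = 54500/(-396 + √(-279)) = 54500/(-396 + 3*I*√31)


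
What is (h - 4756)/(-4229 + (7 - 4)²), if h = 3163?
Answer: 1593/4220 ≈ 0.37749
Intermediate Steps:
(h - 4756)/(-4229 + (7 - 4)²) = (3163 - 4756)/(-4229 + (7 - 4)²) = -1593/(-4229 + 3²) = -1593/(-4229 + 9) = -1593/(-4220) = -1593*(-1/4220) = 1593/4220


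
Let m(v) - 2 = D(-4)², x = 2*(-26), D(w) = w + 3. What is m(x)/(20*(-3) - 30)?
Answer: -1/30 ≈ -0.033333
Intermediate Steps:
D(w) = 3 + w
x = -52
m(v) = 3 (m(v) = 2 + (3 - 4)² = 2 + (-1)² = 2 + 1 = 3)
m(x)/(20*(-3) - 30) = 3/(20*(-3) - 30) = 3/(-60 - 30) = 3/(-90) = 3*(-1/90) = -1/30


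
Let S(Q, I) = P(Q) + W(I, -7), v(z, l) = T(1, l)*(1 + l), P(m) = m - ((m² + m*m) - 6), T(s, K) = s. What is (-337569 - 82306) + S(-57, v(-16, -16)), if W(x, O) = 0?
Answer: -426424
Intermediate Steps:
P(m) = 6 + m - 2*m² (P(m) = m - ((m² + m²) - 6) = m - (2*m² - 6) = m - (-6 + 2*m²) = m + (6 - 2*m²) = 6 + m - 2*m²)
v(z, l) = 1 + l (v(z, l) = 1*(1 + l) = 1 + l)
S(Q, I) = 6 + Q - 2*Q² (S(Q, I) = (6 + Q - 2*Q²) + 0 = 6 + Q - 2*Q²)
(-337569 - 82306) + S(-57, v(-16, -16)) = (-337569 - 82306) + (6 - 57 - 2*(-57)²) = -419875 + (6 - 57 - 2*3249) = -419875 + (6 - 57 - 6498) = -419875 - 6549 = -426424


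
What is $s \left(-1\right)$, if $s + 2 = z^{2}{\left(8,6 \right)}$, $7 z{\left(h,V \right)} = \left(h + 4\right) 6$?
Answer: $- \frac{5086}{49} \approx -103.8$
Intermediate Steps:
$z{\left(h,V \right)} = \frac{24}{7} + \frac{6 h}{7}$ ($z{\left(h,V \right)} = \frac{\left(h + 4\right) 6}{7} = \frac{\left(4 + h\right) 6}{7} = \frac{24 + 6 h}{7} = \frac{24}{7} + \frac{6 h}{7}$)
$s = \frac{5086}{49}$ ($s = -2 + \left(\frac{24}{7} + \frac{6}{7} \cdot 8\right)^{2} = -2 + \left(\frac{24}{7} + \frac{48}{7}\right)^{2} = -2 + \left(\frac{72}{7}\right)^{2} = -2 + \frac{5184}{49} = \frac{5086}{49} \approx 103.8$)
$s \left(-1\right) = \frac{5086}{49} \left(-1\right) = - \frac{5086}{49}$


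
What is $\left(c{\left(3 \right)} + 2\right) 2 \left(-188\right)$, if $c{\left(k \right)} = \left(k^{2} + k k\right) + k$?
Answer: $-8648$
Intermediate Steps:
$c{\left(k \right)} = k + 2 k^{2}$ ($c{\left(k \right)} = \left(k^{2} + k^{2}\right) + k = 2 k^{2} + k = k + 2 k^{2}$)
$\left(c{\left(3 \right)} + 2\right) 2 \left(-188\right) = \left(3 \left(1 + 2 \cdot 3\right) + 2\right) 2 \left(-188\right) = \left(3 \left(1 + 6\right) + 2\right) 2 \left(-188\right) = \left(3 \cdot 7 + 2\right) 2 \left(-188\right) = \left(21 + 2\right) 2 \left(-188\right) = 23 \cdot 2 \left(-188\right) = 46 \left(-188\right) = -8648$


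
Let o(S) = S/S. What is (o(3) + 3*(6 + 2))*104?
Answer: 2600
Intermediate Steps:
o(S) = 1
(o(3) + 3*(6 + 2))*104 = (1 + 3*(6 + 2))*104 = (1 + 3*8)*104 = (1 + 24)*104 = 25*104 = 2600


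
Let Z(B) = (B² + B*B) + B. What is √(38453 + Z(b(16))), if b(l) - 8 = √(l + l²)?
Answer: √(39133 + 132*√17) ≈ 199.19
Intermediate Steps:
b(l) = 8 + √(l + l²)
Z(B) = B + 2*B² (Z(B) = (B² + B²) + B = 2*B² + B = B + 2*B²)
√(38453 + Z(b(16))) = √(38453 + (8 + √(16*(1 + 16)))*(1 + 2*(8 + √(16*(1 + 16))))) = √(38453 + (8 + √(16*17))*(1 + 2*(8 + √(16*17)))) = √(38453 + (8 + √272)*(1 + 2*(8 + √272))) = √(38453 + (8 + 4*√17)*(1 + 2*(8 + 4*√17))) = √(38453 + (8 + 4*√17)*(1 + (16 + 8*√17))) = √(38453 + (8 + 4*√17)*(17 + 8*√17))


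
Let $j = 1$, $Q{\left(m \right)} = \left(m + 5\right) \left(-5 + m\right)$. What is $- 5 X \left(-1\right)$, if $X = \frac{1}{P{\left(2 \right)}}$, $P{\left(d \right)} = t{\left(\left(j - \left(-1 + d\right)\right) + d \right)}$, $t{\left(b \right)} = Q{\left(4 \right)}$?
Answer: $- \frac{5}{9} \approx -0.55556$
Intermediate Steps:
$Q{\left(m \right)} = \left(-5 + m\right) \left(5 + m\right)$ ($Q{\left(m \right)} = \left(5 + m\right) \left(-5 + m\right) = \left(-5 + m\right) \left(5 + m\right)$)
$t{\left(b \right)} = -9$ ($t{\left(b \right)} = -25 + 4^{2} = -25 + 16 = -9$)
$P{\left(d \right)} = -9$
$X = - \frac{1}{9}$ ($X = \frac{1}{-9} = - \frac{1}{9} \approx -0.11111$)
$- 5 X \left(-1\right) = \left(-5\right) \left(- \frac{1}{9}\right) \left(-1\right) = \frac{5}{9} \left(-1\right) = - \frac{5}{9}$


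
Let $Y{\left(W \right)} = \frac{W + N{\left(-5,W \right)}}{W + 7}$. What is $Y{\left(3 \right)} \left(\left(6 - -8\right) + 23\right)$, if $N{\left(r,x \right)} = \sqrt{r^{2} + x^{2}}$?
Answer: $\frac{111}{10} + \frac{37 \sqrt{34}}{10} \approx 32.674$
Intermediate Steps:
$Y{\left(W \right)} = \frac{W + \sqrt{25 + W^{2}}}{7 + W}$ ($Y{\left(W \right)} = \frac{W + \sqrt{\left(-5\right)^{2} + W^{2}}}{W + 7} = \frac{W + \sqrt{25 + W^{2}}}{7 + W}$)
$Y{\left(3 \right)} \left(\left(6 - -8\right) + 23\right) = \frac{3 + \sqrt{25 + 3^{2}}}{7 + 3} \left(\left(6 - -8\right) + 23\right) = \frac{3 + \sqrt{25 + 9}}{10} \left(\left(6 + 8\right) + 23\right) = \frac{3 + \sqrt{34}}{10} \left(14 + 23\right) = \left(\frac{3}{10} + \frac{\sqrt{34}}{10}\right) 37 = \frac{111}{10} + \frac{37 \sqrt{34}}{10}$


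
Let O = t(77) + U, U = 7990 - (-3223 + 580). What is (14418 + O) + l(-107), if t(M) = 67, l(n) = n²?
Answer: 36567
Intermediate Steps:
U = 10633 (U = 7990 - 1*(-2643) = 7990 + 2643 = 10633)
O = 10700 (O = 67 + 10633 = 10700)
(14418 + O) + l(-107) = (14418 + 10700) + (-107)² = 25118 + 11449 = 36567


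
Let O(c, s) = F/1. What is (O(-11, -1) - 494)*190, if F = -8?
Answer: -95380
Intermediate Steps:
O(c, s) = -8 (O(c, s) = -8/1 = -8*1 = -8)
(O(-11, -1) - 494)*190 = (-8 - 494)*190 = -502*190 = -95380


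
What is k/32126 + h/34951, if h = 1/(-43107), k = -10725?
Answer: -16158636350951/48402083951382 ≈ -0.33384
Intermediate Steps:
h = -1/43107 ≈ -2.3198e-5
k/32126 + h/34951 = -10725/32126 - 1/43107/34951 = -10725*1/32126 - 1/43107*1/34951 = -10725/32126 - 1/1506632757 = -16158636350951/48402083951382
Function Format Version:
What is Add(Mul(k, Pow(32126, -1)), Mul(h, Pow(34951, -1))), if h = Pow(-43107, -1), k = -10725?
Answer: Rational(-16158636350951, 48402083951382) ≈ -0.33384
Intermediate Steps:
h = Rational(-1, 43107) ≈ -2.3198e-5
Add(Mul(k, Pow(32126, -1)), Mul(h, Pow(34951, -1))) = Add(Mul(-10725, Pow(32126, -1)), Mul(Rational(-1, 43107), Pow(34951, -1))) = Add(Mul(-10725, Rational(1, 32126)), Mul(Rational(-1, 43107), Rational(1, 34951))) = Add(Rational(-10725, 32126), Rational(-1, 1506632757)) = Rational(-16158636350951, 48402083951382)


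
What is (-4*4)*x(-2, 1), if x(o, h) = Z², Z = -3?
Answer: -144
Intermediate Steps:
x(o, h) = 9 (x(o, h) = (-3)² = 9)
(-4*4)*x(-2, 1) = -4*4*9 = -16*9 = -144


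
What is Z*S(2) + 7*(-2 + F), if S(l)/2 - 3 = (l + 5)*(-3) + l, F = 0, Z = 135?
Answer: -4334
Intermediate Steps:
S(l) = -24 - 4*l (S(l) = 6 + 2*((l + 5)*(-3) + l) = 6 + 2*((5 + l)*(-3) + l) = 6 + 2*((-15 - 3*l) + l) = 6 + 2*(-15 - 2*l) = 6 + (-30 - 4*l) = -24 - 4*l)
Z*S(2) + 7*(-2 + F) = 135*(-24 - 4*2) + 7*(-2 + 0) = 135*(-24 - 8) + 7*(-2) = 135*(-32) - 14 = -4320 - 14 = -4334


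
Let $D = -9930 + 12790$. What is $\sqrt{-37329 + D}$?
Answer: $i \sqrt{34469} \approx 185.66 i$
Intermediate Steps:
$D = 2860$
$\sqrt{-37329 + D} = \sqrt{-37329 + 2860} = \sqrt{-34469} = i \sqrt{34469}$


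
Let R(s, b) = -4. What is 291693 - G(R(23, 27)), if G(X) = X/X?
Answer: 291692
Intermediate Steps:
G(X) = 1
291693 - G(R(23, 27)) = 291693 - 1*1 = 291693 - 1 = 291692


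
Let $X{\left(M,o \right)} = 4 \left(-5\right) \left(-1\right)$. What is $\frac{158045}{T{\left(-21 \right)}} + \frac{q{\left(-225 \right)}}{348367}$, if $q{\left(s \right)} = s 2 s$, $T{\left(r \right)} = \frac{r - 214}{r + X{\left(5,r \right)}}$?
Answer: $\frac{11016291253}{16373249} \approx 672.82$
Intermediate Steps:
$X{\left(M,o \right)} = 20$ ($X{\left(M,o \right)} = \left(-20\right) \left(-1\right) = 20$)
$T{\left(r \right)} = \frac{-214 + r}{20 + r}$ ($T{\left(r \right)} = \frac{r - 214}{r + 20} = \frac{-214 + r}{20 + r}$)
$q{\left(s \right)} = 2 s^{2}$ ($q{\left(s \right)} = 2 s s = 2 s^{2}$)
$\frac{158045}{T{\left(-21 \right)}} + \frac{q{\left(-225 \right)}}{348367} = \frac{158045}{\frac{1}{20 - 21} \left(-214 - 21\right)} + \frac{2 \left(-225\right)^{2}}{348367} = \frac{158045}{\frac{1}{-1} \left(-235\right)} + 2 \cdot 50625 \cdot \frac{1}{348367} = \frac{158045}{\left(-1\right) \left(-235\right)} + 101250 \cdot \frac{1}{348367} = \frac{158045}{235} + \frac{101250}{348367} = 158045 \cdot \frac{1}{235} + \frac{101250}{348367} = \frac{31609}{47} + \frac{101250}{348367} = \frac{11016291253}{16373249}$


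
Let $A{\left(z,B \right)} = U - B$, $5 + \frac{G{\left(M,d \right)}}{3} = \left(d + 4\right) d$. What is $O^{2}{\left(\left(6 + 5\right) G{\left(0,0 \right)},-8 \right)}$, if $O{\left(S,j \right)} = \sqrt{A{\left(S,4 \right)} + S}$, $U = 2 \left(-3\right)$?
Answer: $-175$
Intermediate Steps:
$G{\left(M,d \right)} = -15 + 3 d \left(4 + d\right)$ ($G{\left(M,d \right)} = -15 + 3 \left(d + 4\right) d = -15 + 3 \left(4 + d\right) d = -15 + 3 d \left(4 + d\right)$)
$U = -6$
$A{\left(z,B \right)} = -6 - B$
$O{\left(S,j \right)} = \sqrt{-10 + S}$ ($O{\left(S,j \right)} = \sqrt{\left(-6 - 4\right) + S} = \sqrt{-10 + S}$)
$O^{2}{\left(\left(6 + 5\right) G{\left(0,0 \right)},-8 \right)} = \left(\sqrt{-10 + \left(6 + 5\right) \left(-15 + 3 \cdot 0^{2} + 12 \cdot 0\right)}\right)^{2} = \left(\sqrt{-10 + 11 \left(-15 + 3 \cdot 0 + 0\right)}\right)^{2} = \left(\sqrt{-10 + 11 \left(-15 + 0 + 0\right)}\right)^{2} = \left(\sqrt{-10 + 11 \left(-15\right)}\right)^{2} = \left(\sqrt{-10 - 165}\right)^{2} = \left(\sqrt{-175}\right)^{2} = \left(5 i \sqrt{7}\right)^{2} = -175$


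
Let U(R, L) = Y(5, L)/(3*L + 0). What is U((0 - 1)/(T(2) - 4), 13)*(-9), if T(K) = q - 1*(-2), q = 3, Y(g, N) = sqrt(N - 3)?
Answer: -3*sqrt(10)/13 ≈ -0.72976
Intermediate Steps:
Y(g, N) = sqrt(-3 + N)
T(K) = 5 (T(K) = 3 - 1*(-2) = 3 + 2 = 5)
U(R, L) = sqrt(-3 + L)/(3*L) (U(R, L) = sqrt(-3 + L)/(3*L + 0) = sqrt(-3 + L)/((3*L)) = sqrt(-3 + L)*(1/(3*L)) = sqrt(-3 + L)/(3*L))
U((0 - 1)/(T(2) - 4), 13)*(-9) = ((1/3)*sqrt(-3 + 13)/13)*(-9) = ((1/3)*(1/13)*sqrt(10))*(-9) = (sqrt(10)/39)*(-9) = -3*sqrt(10)/13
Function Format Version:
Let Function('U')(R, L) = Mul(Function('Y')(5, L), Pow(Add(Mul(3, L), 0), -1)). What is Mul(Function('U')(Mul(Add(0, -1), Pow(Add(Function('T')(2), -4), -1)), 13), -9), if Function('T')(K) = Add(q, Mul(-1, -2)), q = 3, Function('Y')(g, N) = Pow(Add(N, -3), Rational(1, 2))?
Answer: Mul(Rational(-3, 13), Pow(10, Rational(1, 2))) ≈ -0.72976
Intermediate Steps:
Function('Y')(g, N) = Pow(Add(-3, N), Rational(1, 2))
Function('T')(K) = 5 (Function('T')(K) = Add(3, Mul(-1, -2)) = Add(3, 2) = 5)
Function('U')(R, L) = Mul(Rational(1, 3), Pow(L, -1), Pow(Add(-3, L), Rational(1, 2))) (Function('U')(R, L) = Mul(Pow(Add(-3, L), Rational(1, 2)), Pow(Add(Mul(3, L), 0), -1)) = Mul(Pow(Add(-3, L), Rational(1, 2)), Pow(Mul(3, L), -1)) = Mul(Pow(Add(-3, L), Rational(1, 2)), Mul(Rational(1, 3), Pow(L, -1))) = Mul(Rational(1, 3), Pow(L, -1), Pow(Add(-3, L), Rational(1, 2))))
Mul(Function('U')(Mul(Add(0, -1), Pow(Add(Function('T')(2), -4), -1)), 13), -9) = Mul(Mul(Rational(1, 3), Pow(13, -1), Pow(Add(-3, 13), Rational(1, 2))), -9) = Mul(Mul(Rational(1, 3), Rational(1, 13), Pow(10, Rational(1, 2))), -9) = Mul(Mul(Rational(1, 39), Pow(10, Rational(1, 2))), -9) = Mul(Rational(-3, 13), Pow(10, Rational(1, 2)))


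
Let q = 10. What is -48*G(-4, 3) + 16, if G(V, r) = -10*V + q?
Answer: -2384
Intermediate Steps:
G(V, r) = 10 - 10*V (G(V, r) = -10*V + 10 = 10 - 10*V)
-48*G(-4, 3) + 16 = -48*(10 - 10*(-4)) + 16 = -48*(10 + 40) + 16 = -48*50 + 16 = -2400 + 16 = -2384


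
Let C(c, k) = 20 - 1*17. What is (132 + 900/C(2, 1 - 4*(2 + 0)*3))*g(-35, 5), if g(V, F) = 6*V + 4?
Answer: -88992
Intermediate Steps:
g(V, F) = 4 + 6*V
C(c, k) = 3 (C(c, k) = 20 - 17 = 3)
(132 + 900/C(2, 1 - 4*(2 + 0)*3))*g(-35, 5) = (132 + 900/3)*(4 + 6*(-35)) = (132 + 900*(1/3))*(4 - 210) = (132 + 300)*(-206) = 432*(-206) = -88992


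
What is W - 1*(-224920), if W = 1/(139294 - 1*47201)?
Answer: 20713557561/92093 ≈ 2.2492e+5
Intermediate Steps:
W = 1/92093 (W = 1/(139294 - 47201) = 1/92093 ≈ 1.0859e-5)
W - 1*(-224920) = 1/92093 - 1*(-224920) = 1/92093 + 224920 = 20713557561/92093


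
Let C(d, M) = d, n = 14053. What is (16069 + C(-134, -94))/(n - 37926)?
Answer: -15935/23873 ≈ -0.66749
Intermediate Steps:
(16069 + C(-134, -94))/(n - 37926) = (16069 - 134)/(14053 - 37926) = 15935/(-23873) = 15935*(-1/23873) = -15935/23873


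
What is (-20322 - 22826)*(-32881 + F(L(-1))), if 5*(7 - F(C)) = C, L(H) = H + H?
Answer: 7092150464/5 ≈ 1.4184e+9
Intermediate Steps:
L(H) = 2*H
F(C) = 7 - C/5
(-20322 - 22826)*(-32881 + F(L(-1))) = (-20322 - 22826)*(-32881 + (7 - 2*(-1)/5)) = -43148*(-32881 + (7 - ⅕*(-2))) = -43148*(-32881 + (7 + ⅖)) = -43148*(-32881 + 37/5) = -43148*(-164368/5) = 7092150464/5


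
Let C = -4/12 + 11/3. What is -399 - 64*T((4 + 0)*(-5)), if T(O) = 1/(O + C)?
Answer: -9879/25 ≈ -395.16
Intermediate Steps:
C = 10/3 (C = -4*1/12 + 11*(⅓) = -⅓ + 11/3 = 10/3 ≈ 3.3333)
T(O) = 1/(10/3 + O) (T(O) = 1/(O + 10/3) = 1/(10/3 + O))
-399 - 64*T((4 + 0)*(-5)) = -399 - 192/(10 + 3*((4 + 0)*(-5))) = -399 - 192/(10 + 3*(4*(-5))) = -399 - 192/(10 + 3*(-20)) = -399 - 192/(10 - 60) = -399 - 192/(-50) = -399 - 192*(-1)/50 = -399 - 64*(-3/50) = -399 + 96/25 = -9879/25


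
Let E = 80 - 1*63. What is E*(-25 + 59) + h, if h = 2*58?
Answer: 694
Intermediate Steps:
E = 17 (E = 80 - 63 = 17)
h = 116
E*(-25 + 59) + h = 17*(-25 + 59) + 116 = 17*34 + 116 = 578 + 116 = 694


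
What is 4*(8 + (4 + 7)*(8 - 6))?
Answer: 120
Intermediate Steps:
4*(8 + (4 + 7)*(8 - 6)) = 4*(8 + 11*2) = 4*(8 + 22) = 4*30 = 120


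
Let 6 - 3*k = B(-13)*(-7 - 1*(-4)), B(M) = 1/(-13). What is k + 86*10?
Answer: 11205/13 ≈ 861.92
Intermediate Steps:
B(M) = -1/13
k = 25/13 (k = 2 - (-1)*(-7 - 1*(-4))/39 = 2 - (-1)*(-7 + 4)/39 = 2 - (-1)*(-3)/39 = 2 - 1/3*3/13 = 2 - 1/13 = 25/13 ≈ 1.9231)
k + 86*10 = 25/13 + 86*10 = 25/13 + 860 = 11205/13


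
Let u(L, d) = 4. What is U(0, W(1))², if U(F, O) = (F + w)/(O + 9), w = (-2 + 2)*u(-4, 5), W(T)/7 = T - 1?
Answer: 0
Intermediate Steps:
W(T) = -7 + 7*T (W(T) = 7*(T - 1) = 7*(-1 + T) = -7 + 7*T)
w = 0 (w = (-2 + 2)*4 = 0*4 = 0)
U(F, O) = F/(9 + O) (U(F, O) = (F + 0)/(O + 9) = F/(9 + O))
U(0, W(1))² = (0/(9 + (-7 + 7*1)))² = (0/(9 + (-7 + 7)))² = (0/(9 + 0))² = (0/9)² = (0*(⅑))² = 0² = 0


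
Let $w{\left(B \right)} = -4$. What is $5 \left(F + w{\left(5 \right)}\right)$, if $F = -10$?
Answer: $-70$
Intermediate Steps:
$5 \left(F + w{\left(5 \right)}\right) = 5 \left(-10 - 4\right) = 5 \left(-14\right) = -70$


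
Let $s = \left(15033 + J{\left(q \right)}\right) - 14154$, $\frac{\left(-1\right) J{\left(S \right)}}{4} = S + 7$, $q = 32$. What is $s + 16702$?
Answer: $17425$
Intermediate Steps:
$J{\left(S \right)} = -28 - 4 S$ ($J{\left(S \right)} = - 4 \left(S + 7\right) = - 4 \left(7 + S\right) = -28 - 4 S$)
$s = 723$ ($s = \left(15033 - 156\right) - 14154 = 14877 - 14154 = 723$)
$s + 16702 = 723 + 16702 = 17425$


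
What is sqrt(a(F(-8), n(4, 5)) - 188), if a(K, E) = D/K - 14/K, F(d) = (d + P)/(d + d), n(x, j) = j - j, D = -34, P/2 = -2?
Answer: 6*I*sqrt(7) ≈ 15.875*I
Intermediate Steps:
P = -4 (P = 2*(-2) = -4)
n(x, j) = 0
F(d) = (-4 + d)/(2*d) (F(d) = (d - 4)/(d + d) = (-4 + d)/((2*d)) = (-4 + d)*(1/(2*d)) = (-4 + d)/(2*d))
a(K, E) = -48/K (a(K, E) = -34/K - 14/K = -48/K)
sqrt(a(F(-8), n(4, 5)) - 188) = sqrt(-48*(-16/(-4 - 8)) - 188) = sqrt(-48/((1/2)*(-1/8)*(-12)) - 188) = sqrt(-48/3/4 - 188) = sqrt(-48*4/3 - 188) = sqrt(-64 - 188) = sqrt(-252) = 6*I*sqrt(7)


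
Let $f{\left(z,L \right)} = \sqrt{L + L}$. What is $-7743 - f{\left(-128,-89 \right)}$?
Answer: $-7743 - i \sqrt{178} \approx -7743.0 - 13.342 i$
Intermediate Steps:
$f{\left(z,L \right)} = \sqrt{2} \sqrt{L}$ ($f{\left(z,L \right)} = \sqrt{2 L} = \sqrt{2} \sqrt{L}$)
$-7743 - f{\left(-128,-89 \right)} = -7743 - \sqrt{2} \sqrt{-89} = -7743 - \sqrt{2} i \sqrt{89} = -7743 - i \sqrt{178}$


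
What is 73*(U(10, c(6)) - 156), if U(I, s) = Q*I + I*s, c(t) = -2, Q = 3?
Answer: -10658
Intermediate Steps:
U(I, s) = 3*I + I*s
73*(U(10, c(6)) - 156) = 73*(10*(3 - 2) - 156) = 73*(10*1 - 156) = 73*(10 - 156) = 73*(-146) = -10658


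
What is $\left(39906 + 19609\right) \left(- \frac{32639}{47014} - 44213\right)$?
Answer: $- \frac{123711605888815}{47014} \approx -2.6314 \cdot 10^{9}$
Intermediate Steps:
$\left(39906 + 19609\right) \left(- \frac{32639}{47014} - 44213\right) = 59515 \left(\left(-32639\right) \frac{1}{47014} - 44213\right) = 59515 \left(- \frac{32639}{47014} - 44213\right) = 59515 \left(- \frac{2078662621}{47014}\right) = - \frac{123711605888815}{47014}$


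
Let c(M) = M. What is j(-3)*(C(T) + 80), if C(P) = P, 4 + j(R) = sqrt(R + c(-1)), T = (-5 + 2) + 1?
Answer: -312 + 156*I ≈ -312.0 + 156.0*I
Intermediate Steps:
T = -2 (T = -3 + 1 = -2)
j(R) = -4 + sqrt(-1 + R) (j(R) = -4 + sqrt(R - 1) = -4 + sqrt(-1 + R))
j(-3)*(C(T) + 80) = (-4 + sqrt(-1 - 3))*(-2 + 80) = (-4 + sqrt(-4))*78 = (-4 + 2*I)*78 = -312 + 156*I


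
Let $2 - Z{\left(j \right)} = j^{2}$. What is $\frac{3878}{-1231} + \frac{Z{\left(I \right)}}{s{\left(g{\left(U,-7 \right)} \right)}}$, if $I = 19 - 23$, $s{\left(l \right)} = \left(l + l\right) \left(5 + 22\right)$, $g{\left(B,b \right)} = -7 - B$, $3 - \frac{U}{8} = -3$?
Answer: $- \frac{5750213}{1828035} \approx -3.1456$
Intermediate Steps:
$U = 48$ ($U = 24 - -24 = 24 + 24 = 48$)
$s{\left(l \right)} = 54 l$ ($s{\left(l \right)} = 2 l 27 = 54 l$)
$I = -4$ ($I = 19 - 23 = -4$)
$Z{\left(j \right)} = 2 - j^{2}$
$\frac{3878}{-1231} + \frac{Z{\left(I \right)}}{s{\left(g{\left(U,-7 \right)} \right)}} = \frac{3878}{-1231} + \frac{2 - \left(-4\right)^{2}}{54 \left(-7 - 48\right)} = 3878 \left(- \frac{1}{1231}\right) + \frac{2 - 16}{54 \left(-7 - 48\right)} = - \frac{3878}{1231} + \frac{2 - 16}{54 \left(-55\right)} = - \frac{3878}{1231} - \frac{14}{-2970} = - \frac{3878}{1231} - - \frac{7}{1485} = - \frac{3878}{1231} + \frac{7}{1485} = - \frac{5750213}{1828035}$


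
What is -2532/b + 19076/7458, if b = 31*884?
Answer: 62984381/25547379 ≈ 2.4654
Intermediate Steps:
b = 27404
-2532/b + 19076/7458 = -2532/27404 + 19076/7458 = -2532*1/27404 + 19076*(1/7458) = -633/6851 + 9538/3729 = 62984381/25547379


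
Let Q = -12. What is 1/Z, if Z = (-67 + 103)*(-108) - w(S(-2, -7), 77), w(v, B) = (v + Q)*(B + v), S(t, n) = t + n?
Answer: -1/2460 ≈ -0.00040650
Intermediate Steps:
S(t, n) = n + t
w(v, B) = (-12 + v)*(B + v) (w(v, B) = (v - 12)*(B + v) = (-12 + v)*(B + v))
Z = -2460 (Z = (-67 + 103)*(-108) - ((-7 - 2)² - 12*77 - 12*(-7 - 2) + 77*(-7 - 2)) = 36*(-108) - ((-9)² - 924 - 12*(-9) + 77*(-9)) = -3888 - (81 - 924 + 108 - 693) = -3888 - 1*(-1428) = -3888 + 1428 = -2460)
1/Z = 1/(-2460) = -1/2460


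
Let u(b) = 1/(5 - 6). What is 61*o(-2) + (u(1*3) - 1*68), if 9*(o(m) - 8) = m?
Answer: 3649/9 ≈ 405.44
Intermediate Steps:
u(b) = -1 (u(b) = 1/(-1) = -1)
o(m) = 8 + m/9
61*o(-2) + (u(1*3) - 1*68) = 61*(8 + (1/9)*(-2)) + (-1 - 1*68) = 61*(8 - 2/9) + (-1 - 68) = 61*(70/9) - 69 = 4270/9 - 69 = 3649/9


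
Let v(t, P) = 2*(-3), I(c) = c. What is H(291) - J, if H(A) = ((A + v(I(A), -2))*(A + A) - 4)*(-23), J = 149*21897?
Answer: -7077571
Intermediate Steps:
J = 3262653
v(t, P) = -6
H(A) = 92 - 46*A*(-6 + A) (H(A) = ((A - 6)*(A + A) - 4)*(-23) = ((-6 + A)*(2*A) - 4)*(-23) = (2*A*(-6 + A) - 4)*(-23) = (-4 + 2*A*(-6 + A))*(-23) = 92 - 46*A*(-6 + A))
H(291) - J = (92 - 46*291² + 276*291) - 1*3262653 = (92 - 46*84681 + 80316) - 3262653 = (92 - 3895326 + 80316) - 3262653 = -3814918 - 3262653 = -7077571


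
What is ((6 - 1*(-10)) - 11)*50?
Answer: 250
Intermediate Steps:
((6 - 1*(-10)) - 11)*50 = ((6 + 10) - 11)*50 = (16 - 11)*50 = 5*50 = 250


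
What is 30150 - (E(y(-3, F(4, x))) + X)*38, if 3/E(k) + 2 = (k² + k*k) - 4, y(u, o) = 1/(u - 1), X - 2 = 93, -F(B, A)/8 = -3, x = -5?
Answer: 1248292/47 ≈ 26559.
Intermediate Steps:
F(B, A) = 24 (F(B, A) = -8*(-3) = 24)
X = 95 (X = 2 + 93 = 95)
y(u, o) = 1/(-1 + u)
E(k) = 3/(-6 + 2*k²) (E(k) = 3/(-2 + ((k² + k*k) - 4)) = 3/(-2 + ((k² + k²) - 4)) = 3/(-2 + (2*k² - 4)) = 3/(-2 + (-4 + 2*k²)) = 3/(-6 + 2*k²))
30150 - (E(y(-3, F(4, x))) + X)*38 = 30150 - (3/(2*(-3 + (1/(-1 - 3))²)) + 95)*38 = 30150 - (3/(2*(-3 + (1/(-4))²)) + 95)*38 = 30150 - (3/(2*(-3 + (-¼)²)) + 95)*38 = 30150 - (3/(2*(-3 + 1/16)) + 95)*38 = 30150 - (3/(2*(-47/16)) + 95)*38 = 30150 - ((3/2)*(-16/47) + 95)*38 = 30150 - (-24/47 + 95)*38 = 30150 - 4441*38/47 = 30150 - 1*168758/47 = 30150 - 168758/47 = 1248292/47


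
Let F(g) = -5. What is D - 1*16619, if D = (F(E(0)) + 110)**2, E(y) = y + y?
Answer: -5594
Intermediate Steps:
E(y) = 2*y
D = 11025 (D = (-5 + 110)**2 = 105**2 = 11025)
D - 1*16619 = 11025 - 1*16619 = 11025 - 16619 = -5594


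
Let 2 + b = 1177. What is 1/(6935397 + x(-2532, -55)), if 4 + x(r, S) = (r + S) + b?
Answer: 1/6933981 ≈ 1.4422e-7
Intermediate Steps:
b = 1175 (b = -2 + 1177 = 1175)
x(r, S) = 1171 + S + r (x(r, S) = -4 + ((r + S) + 1175) = -4 + ((S + r) + 1175) = -4 + (1175 + S + r) = 1171 + S + r)
1/(6935397 + x(-2532, -55)) = 1/(6935397 + (1171 - 55 - 2532)) = 1/(6935397 - 1416) = 1/6933981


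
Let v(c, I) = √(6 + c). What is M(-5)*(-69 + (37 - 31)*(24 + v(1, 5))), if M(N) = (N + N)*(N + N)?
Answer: 7500 + 600*√7 ≈ 9087.5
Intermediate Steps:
M(N) = 4*N² (M(N) = (2*N)*(2*N) = 4*N²)
M(-5)*(-69 + (37 - 31)*(24 + v(1, 5))) = (4*(-5)²)*(-69 + (37 - 31)*(24 + √(6 + 1))) = (4*25)*(-69 + 6*(24 + √7)) = 100*(-69 + (144 + 6*√7)) = 100*(75 + 6*√7) = 7500 + 600*√7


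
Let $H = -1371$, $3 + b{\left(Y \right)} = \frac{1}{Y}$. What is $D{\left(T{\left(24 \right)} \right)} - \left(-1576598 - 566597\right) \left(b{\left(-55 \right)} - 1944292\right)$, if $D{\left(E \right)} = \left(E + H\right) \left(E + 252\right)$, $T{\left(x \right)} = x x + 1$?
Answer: $- \frac{45837044216900}{11} \approx -4.167 \cdot 10^{12}$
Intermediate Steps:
$T{\left(x \right)} = 1 + x^{2}$ ($T{\left(x \right)} = x^{2} + 1 = 1 + x^{2}$)
$b{\left(Y \right)} = -3 + \frac{1}{Y}$
$D{\left(E \right)} = \left(-1371 + E\right) \left(252 + E\right)$ ($D{\left(E \right)} = \left(E - 1371\right) \left(E + 252\right) = \left(-1371 + E\right) \left(252 + E\right)$)
$D{\left(T{\left(24 \right)} \right)} - \left(-1576598 - 566597\right) \left(b{\left(-55 \right)} - 1944292\right) = \left(-345492 + \left(1 + 24^{2}\right)^{2} - 1119 \left(1 + 24^{2}\right)\right) - \left(-1576598 - 566597\right) \left(\left(-3 + \frac{1}{-55}\right) - 1944292\right) = \left(-345492 + \left(1 + 576\right)^{2} - 1119 \left(1 + 576\right)\right) - - 2143195 \left(\left(-3 - \frac{1}{55}\right) - 1944292\right) = \left(-345492 + 577^{2} - 645663\right) - - 2143195 \left(- \frac{166}{55} - 1944292\right) = \left(-345492 + 332929 - 645663\right) - \left(-2143195\right) \left(- \frac{106936226}{55}\right) = -658226 - \frac{45837036976414}{11} = - \frac{45837044216900}{11}$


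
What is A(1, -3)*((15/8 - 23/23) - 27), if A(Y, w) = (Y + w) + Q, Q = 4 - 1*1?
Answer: -209/8 ≈ -26.125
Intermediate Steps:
Q = 3 (Q = 4 - 1 = 3)
A(Y, w) = 3 + Y + w (A(Y, w) = (Y + w) + 3 = 3 + Y + w)
A(1, -3)*((15/8 - 23/23) - 27) = (3 + 1 - 3)*((15/8 - 23/23) - 27) = 1*((15*(⅛) - 23*1/23) - 27) = 1*((15/8 - 1) - 27) = 1*(7/8 - 27) = 1*(-209/8) = -209/8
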